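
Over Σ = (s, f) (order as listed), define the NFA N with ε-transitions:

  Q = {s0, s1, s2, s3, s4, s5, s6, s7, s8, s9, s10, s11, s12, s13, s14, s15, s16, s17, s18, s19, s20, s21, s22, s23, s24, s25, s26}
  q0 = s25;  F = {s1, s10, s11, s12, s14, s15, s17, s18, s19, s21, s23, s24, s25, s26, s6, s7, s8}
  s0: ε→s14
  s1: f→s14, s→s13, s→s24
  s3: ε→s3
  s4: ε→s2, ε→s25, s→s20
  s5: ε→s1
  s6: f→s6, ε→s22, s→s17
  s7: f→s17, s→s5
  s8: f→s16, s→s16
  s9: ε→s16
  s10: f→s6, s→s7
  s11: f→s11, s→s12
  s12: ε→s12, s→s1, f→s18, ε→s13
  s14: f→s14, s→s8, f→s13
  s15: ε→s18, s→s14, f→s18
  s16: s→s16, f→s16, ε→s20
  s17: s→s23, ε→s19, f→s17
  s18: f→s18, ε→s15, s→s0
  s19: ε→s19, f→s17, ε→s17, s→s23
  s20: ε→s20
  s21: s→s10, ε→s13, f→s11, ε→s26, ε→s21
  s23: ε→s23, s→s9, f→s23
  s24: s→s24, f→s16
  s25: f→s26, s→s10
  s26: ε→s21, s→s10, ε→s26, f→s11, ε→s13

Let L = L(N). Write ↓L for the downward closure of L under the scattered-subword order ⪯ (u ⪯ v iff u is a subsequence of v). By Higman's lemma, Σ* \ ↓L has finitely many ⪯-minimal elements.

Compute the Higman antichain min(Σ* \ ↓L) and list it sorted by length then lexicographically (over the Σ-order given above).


Antichain: [ssssf, ssfss, sfsss, ffsssf].

|Q|=27, |F|=17, |δ|=62 (23 ε).
min D↑ (15 st, q0=0, F={13}): 0:s→1,f→2 1:s→3,f→4 2:s→1,f→5 3:s→6,f→7 4:s→7,f→4 5:s→8,f→5 6:s→9,f→10 7:s→11,f→7 8:s→6,f→12 9:s→9,f→13 10:s→14,f→10 11:s→13,f→11 12:s→10,f→12 13:s→13,f→13 14:s→13,f→13 (ε-aug+det+¬).
'ssssf': N↓-sim [24, 20, 14, 10, 6, 2] end={s16,s20} ∉↓L; 5/5 deletions ∈↓L.
'ssfss': N↓-sim [24, 20, 14, 9, 5, 3] end={s16,s20,s9} ∉↓L; 5/5 deletions ∈↓L.
'sfsss': run [24, 20, 14, 10, 5, 3] end={s16,s20,s9} rej; 5/5 del acc.
'ffsssf': N↓-sim [24, 23, 18, 15, 10, 6, 2] end={s16,s20} — reject; 6/6 del acc.
4 minimals (antichain).


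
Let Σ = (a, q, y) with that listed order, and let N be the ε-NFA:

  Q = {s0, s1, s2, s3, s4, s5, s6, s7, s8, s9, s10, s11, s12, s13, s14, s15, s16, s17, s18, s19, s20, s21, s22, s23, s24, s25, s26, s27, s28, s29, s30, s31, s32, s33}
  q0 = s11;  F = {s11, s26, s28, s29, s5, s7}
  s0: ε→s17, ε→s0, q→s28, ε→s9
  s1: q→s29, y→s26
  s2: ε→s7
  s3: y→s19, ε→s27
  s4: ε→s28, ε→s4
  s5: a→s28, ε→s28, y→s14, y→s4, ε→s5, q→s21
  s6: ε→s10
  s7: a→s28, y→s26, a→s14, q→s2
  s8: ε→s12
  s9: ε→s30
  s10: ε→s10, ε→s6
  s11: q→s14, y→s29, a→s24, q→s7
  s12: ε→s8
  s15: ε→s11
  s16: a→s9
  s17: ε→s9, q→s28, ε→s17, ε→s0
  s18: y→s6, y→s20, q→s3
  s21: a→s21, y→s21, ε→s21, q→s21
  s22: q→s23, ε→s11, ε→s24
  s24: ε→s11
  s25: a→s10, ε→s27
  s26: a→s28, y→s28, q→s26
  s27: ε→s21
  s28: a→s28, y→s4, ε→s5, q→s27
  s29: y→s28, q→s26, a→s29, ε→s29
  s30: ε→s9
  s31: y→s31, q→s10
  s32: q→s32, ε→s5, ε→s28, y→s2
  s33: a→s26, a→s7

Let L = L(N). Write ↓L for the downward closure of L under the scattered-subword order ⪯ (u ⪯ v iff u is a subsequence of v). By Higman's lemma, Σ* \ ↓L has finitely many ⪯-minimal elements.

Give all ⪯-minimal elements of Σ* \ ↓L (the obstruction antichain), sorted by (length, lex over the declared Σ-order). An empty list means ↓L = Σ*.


A = [qaq, yyq].

|Q|=34, |F|=6, |δ|=71 (30 ε).
min D↑ (6 st, q0=0, F={5}): 0:a→0,q→1,y→2 1:a→3,q→1,y→4 2:a→2,q→4,y→3 3:a→3,q→5,y→3 4:a→3,q→4,y→3 5:a→5,q→5,y→5 (ε-aug+det+¬).
'qaq': |S_i|=[12, 9, 6, 2] end={s21,s27} ∉↓L; 3/3 deletions ∈↓L.
'yyq': |S_i|=[12, 8, 6, 2] end={s21,s27} — reject; 3/3 del acc.
2 words, ⪯-incomp.


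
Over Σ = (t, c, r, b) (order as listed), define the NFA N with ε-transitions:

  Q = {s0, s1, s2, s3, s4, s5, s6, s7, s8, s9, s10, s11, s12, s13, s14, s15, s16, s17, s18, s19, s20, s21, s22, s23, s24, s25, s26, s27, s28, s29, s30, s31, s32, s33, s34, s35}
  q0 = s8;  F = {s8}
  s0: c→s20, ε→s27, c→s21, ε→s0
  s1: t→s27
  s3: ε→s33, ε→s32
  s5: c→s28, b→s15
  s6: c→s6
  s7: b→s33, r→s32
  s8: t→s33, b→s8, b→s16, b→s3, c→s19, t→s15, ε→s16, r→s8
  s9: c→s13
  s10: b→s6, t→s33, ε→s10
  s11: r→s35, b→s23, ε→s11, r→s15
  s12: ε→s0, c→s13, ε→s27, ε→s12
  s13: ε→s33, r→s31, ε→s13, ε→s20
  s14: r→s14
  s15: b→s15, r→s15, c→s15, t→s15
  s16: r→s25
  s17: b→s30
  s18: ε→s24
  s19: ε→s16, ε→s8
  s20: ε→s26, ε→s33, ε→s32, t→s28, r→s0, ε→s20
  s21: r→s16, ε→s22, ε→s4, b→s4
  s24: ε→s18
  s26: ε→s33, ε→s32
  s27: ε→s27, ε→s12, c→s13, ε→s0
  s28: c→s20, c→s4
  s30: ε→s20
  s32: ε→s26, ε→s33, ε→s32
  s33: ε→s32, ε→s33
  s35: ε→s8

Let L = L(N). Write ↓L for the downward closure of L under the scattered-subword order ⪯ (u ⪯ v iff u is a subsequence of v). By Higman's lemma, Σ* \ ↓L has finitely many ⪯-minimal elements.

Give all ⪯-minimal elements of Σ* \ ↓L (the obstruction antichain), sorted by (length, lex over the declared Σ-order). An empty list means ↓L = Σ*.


|Q|=36, |F|=1, |δ|=72 (35 ε).
min D↑ (2 st, q0=0, F={1}): 0:t→1,c→0,r→0,b→0 1:t→1,c→1,r→1,b→1 (ε-aug+det+¬).
't': N↓-sim [9, 4] end={s15,s26,s32,s33} ∉↓L; 1/1 deletions ∈↓L.
1 minimals (antichain).

min(Σ*\↓L) = [t].


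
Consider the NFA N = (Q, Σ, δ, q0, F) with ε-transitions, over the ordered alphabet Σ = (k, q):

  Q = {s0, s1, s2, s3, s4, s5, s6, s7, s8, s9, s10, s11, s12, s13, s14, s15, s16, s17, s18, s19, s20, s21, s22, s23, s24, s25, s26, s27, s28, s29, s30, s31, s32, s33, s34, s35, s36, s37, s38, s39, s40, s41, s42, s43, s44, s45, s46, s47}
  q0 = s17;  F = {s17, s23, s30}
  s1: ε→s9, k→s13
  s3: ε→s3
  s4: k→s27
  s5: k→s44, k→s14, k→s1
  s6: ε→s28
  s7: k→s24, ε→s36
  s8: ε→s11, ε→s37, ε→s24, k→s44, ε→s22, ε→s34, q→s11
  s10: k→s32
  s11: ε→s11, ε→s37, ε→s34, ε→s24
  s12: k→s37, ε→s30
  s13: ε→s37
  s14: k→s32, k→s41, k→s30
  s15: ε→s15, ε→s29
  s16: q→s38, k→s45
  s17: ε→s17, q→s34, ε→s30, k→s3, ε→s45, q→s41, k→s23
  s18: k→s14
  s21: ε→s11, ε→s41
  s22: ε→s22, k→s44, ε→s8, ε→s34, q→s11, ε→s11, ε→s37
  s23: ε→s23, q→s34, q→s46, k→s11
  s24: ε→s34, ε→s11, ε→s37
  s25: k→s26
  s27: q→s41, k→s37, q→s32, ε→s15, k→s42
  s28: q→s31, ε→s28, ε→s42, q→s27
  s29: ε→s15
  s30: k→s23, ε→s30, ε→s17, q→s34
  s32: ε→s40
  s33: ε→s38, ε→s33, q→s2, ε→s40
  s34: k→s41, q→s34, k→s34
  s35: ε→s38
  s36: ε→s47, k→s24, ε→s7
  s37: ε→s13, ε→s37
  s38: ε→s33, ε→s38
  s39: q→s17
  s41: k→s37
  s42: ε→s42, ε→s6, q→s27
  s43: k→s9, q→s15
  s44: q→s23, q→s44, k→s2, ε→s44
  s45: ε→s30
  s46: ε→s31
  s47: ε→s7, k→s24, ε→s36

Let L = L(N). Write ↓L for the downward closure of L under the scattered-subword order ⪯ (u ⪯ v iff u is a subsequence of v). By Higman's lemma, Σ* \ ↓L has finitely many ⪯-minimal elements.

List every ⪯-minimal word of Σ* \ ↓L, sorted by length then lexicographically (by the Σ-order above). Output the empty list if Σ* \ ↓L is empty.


A = [q, kk].

|Q|=48, |F|=3, |δ|=103 (55 ε).
min D↑ (3 st, q0=0, F={2}): 0:k→1,q→2 1:k→2,q→2 2:k→2,q→2.
'q': run [13, 6] end={s13,s31,s34,s37,s41,s46} — reject; 1/1 single-dels accept.
'kk': |S_i|=[13, 10, 6] end={s11,s13,s24,s34,s37,s41} ∉↓L; 2/2 single-dels accept.
2 minimals (antichain).


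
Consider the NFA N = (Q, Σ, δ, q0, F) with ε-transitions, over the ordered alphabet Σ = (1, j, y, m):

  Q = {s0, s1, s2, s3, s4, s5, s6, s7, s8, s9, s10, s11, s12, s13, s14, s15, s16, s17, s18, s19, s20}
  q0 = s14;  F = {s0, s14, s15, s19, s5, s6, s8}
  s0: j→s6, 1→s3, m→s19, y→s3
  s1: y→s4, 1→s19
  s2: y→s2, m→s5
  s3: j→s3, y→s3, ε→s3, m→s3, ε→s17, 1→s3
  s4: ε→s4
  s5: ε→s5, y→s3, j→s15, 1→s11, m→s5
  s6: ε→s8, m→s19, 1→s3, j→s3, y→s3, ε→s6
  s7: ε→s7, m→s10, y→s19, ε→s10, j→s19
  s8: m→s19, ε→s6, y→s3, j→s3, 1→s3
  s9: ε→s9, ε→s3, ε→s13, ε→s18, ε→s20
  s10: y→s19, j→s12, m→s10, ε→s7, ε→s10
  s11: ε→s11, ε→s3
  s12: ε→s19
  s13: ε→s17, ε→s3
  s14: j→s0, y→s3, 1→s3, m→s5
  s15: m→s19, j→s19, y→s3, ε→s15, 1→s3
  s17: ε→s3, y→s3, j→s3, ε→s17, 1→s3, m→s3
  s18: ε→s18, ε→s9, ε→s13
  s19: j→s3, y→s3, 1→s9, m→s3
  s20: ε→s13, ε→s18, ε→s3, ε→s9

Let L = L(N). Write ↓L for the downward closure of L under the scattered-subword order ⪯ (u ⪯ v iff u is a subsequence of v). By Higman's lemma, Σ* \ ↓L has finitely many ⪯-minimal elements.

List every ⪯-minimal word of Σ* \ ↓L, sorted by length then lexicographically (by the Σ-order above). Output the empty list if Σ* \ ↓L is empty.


|Q|=21, |F|=7, |δ|=77 (31 ε).
min D↑ (7 st, q0=0, F={1}): 0:1→1,j→2,y→1,m→3 1:1→1,j→1,y→1,m→1 2:1→1,j→4,y→1,m→5 3:1→1,j→6,y→1,m→3 4:1→1,j→1,y→1,m→5 5:1→1,j→1,y→1,m→1 6:1→1,j→5,y→1,m→5.
'1': |S_i|=[14, 7] end={s11,s13,s17,s18,s20,s3,s9} rej; 1/1 single-dels accept.
'y': N↓-sim [14, 2] end={s17,s3} ∉↓L; 1/1 deletions ∈↓L.
'jjj': |S_i|=[14, 11, 9, 2] end={s17,s3} ∉↓L; 3/3 single-dels accept.
'jmj': run [14, 11, 7, 2] end={s17,s3} ∉↓L; 3/3 deletions ∈↓L.
'jmm': |S_i|=[14, 11, 7, 2] end={s17,s3} rej; 3/3 del acc.
'mjjm': |S_i|=[14, 10, 8, 7, 2] end={s17,s3} — reject; 4/4 del acc.
6 minimals (antichain).

Antichain: [1, y, jjj, jmj, jmm, mjjm].


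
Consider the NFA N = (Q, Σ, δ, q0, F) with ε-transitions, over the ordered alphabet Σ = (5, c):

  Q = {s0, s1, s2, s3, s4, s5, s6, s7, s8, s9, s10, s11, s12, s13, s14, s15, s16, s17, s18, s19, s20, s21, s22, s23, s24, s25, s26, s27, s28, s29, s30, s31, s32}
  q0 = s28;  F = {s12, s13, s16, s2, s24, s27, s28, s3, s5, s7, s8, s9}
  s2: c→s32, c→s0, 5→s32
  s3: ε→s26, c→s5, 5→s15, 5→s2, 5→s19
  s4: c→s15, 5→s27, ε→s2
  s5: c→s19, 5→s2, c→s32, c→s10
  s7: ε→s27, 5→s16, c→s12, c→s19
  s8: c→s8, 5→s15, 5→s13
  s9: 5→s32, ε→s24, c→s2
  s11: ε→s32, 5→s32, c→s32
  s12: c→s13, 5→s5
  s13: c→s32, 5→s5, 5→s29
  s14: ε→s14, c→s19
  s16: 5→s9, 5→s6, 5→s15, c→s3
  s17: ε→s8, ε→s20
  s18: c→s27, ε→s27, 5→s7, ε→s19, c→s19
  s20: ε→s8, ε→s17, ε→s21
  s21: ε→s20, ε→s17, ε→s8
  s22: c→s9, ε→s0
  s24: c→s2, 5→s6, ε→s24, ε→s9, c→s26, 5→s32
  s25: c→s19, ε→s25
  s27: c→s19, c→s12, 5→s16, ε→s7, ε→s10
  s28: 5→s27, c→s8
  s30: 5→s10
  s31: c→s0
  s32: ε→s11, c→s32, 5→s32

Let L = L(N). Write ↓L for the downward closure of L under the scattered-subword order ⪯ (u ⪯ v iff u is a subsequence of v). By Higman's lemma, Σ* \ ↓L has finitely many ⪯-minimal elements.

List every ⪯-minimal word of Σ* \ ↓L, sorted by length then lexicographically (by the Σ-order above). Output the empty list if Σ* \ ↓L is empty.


|Q|=33, |F|=12, |δ|=74 (23 ε).
min D↑ (11 st, q0=0, F={9}): 0:5→1,c→2 1:5→3,c→4 2:5→5,c→2 3:5→6,c→7 4:5→8,c→5 5:5→8,c→9 6:5→9,c→10 7:5→10,c→8 8:5→10,c→9 9:5→9,c→9 10:5→9,c→9.
'c5c': run [21, 14, 10, 5] end={s0,s10,s11,s19,s32} ∉↓L; 3/3 single-dels accept.
'5555': |S_i|=[21, 19, 15, 10, 3] end={s11,s32,s6} — reject; 4/4 single-dels accept.
'5ccc': run [21, 19, 13, 9, 5] end={s0,s10,s11,s19,s32} ∉↓L; 4/4 deletions ∈↓L.
'555cc': |S_i|=[21, 19, 15, 10, 5, 3] end={s0,s11,s32} rej; 5/5 deletions ∈↓L.
4 minimals (antichain).

min(Σ*\↓L) = [c5c, 5555, 5ccc, 555cc].


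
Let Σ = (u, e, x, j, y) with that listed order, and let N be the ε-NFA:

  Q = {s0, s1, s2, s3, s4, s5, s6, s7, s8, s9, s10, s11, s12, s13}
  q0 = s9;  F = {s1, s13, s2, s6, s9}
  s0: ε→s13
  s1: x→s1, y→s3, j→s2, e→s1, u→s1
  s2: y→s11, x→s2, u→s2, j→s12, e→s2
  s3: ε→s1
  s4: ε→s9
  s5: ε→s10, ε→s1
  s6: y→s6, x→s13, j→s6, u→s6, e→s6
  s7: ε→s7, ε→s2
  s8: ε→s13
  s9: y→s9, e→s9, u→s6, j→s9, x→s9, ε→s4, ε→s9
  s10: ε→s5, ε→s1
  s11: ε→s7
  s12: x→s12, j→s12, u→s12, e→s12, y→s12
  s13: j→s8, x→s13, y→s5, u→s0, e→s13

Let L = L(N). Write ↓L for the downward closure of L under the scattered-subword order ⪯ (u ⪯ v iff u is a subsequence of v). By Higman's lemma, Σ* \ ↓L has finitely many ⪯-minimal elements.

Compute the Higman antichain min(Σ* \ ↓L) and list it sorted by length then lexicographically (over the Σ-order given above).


|Q|=14, |F|=5, |δ|=43 (13 ε).
min D↑ (6 st, q0=0, F={5}): 0:u→1,e→0,x→0,j→0,y→0 1:u→1,e→1,x→2,j→1,y→1 2:u→2,e→2,x→2,j→2,y→3 3:u→3,e→3,x→3,j→4,y→3 4:u→4,e→4,x→4,j→5,y→4 5:u→5,e→5,x→5,j→5,y→5.
'uxyjj': |S_i|=[14, 12, 11, 8, 4, 1] end={s12} — reject; 5/5 deletions ∈↓L.
1 words, ⪯-incomp.

A = [uxyjj].


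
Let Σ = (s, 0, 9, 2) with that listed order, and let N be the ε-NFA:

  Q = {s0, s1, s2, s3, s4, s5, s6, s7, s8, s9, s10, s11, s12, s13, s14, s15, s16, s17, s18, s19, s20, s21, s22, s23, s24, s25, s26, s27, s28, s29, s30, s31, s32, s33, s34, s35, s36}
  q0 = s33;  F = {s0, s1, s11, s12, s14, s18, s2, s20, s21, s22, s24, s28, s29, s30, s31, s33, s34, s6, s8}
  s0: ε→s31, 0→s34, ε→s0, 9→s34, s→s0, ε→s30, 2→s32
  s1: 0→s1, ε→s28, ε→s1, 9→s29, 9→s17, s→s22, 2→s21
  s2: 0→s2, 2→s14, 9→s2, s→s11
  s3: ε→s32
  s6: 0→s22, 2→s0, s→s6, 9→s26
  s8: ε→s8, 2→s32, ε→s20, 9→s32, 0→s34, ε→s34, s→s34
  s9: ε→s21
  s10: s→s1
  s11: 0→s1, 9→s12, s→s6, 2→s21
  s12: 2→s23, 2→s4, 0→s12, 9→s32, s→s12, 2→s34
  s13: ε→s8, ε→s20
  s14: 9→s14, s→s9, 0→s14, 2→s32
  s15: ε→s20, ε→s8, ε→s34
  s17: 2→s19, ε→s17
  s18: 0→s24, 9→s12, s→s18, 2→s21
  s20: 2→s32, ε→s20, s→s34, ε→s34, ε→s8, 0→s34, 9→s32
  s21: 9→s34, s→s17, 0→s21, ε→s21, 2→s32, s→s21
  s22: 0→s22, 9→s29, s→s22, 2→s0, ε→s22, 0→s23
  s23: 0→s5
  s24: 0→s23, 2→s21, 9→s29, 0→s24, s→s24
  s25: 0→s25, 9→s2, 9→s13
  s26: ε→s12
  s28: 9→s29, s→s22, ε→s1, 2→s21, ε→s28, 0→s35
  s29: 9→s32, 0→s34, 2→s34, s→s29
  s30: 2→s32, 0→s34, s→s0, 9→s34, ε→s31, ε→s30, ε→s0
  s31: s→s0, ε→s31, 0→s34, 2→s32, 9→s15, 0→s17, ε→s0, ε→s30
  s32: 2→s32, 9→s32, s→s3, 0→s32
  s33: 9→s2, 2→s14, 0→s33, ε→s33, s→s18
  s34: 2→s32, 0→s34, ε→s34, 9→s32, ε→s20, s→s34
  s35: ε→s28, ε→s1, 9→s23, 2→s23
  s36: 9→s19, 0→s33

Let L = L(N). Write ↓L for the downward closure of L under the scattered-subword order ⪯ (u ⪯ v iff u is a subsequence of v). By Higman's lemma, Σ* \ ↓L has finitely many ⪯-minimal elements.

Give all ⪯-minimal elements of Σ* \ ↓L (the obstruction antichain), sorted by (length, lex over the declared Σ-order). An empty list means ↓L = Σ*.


Antichain: [22, s99, s0902, 9ss209].

|Q|=37, |F|=19, |δ|=132 (35 ε).
min D↑ (15 st, q0=0, F={8}): 0:s→1,0→0,9→2,2→3 1:s→1,0→4,9→5,2→6 2:s→7,0→2,9→2,2→3 3:s→6,0→3,9→3,2→8 4:s→4,0→4,9→9,2→6 5:s→5,0→5,9→8,2→10 6:s→6,0→6,9→10,2→8 7:s→11,0→12,9→5,2→6 8:s→8,0→8,9→8,2→8 9:s→9,0→10,9→8,2→10 10:s→10,0→10,9→8,2→8 11:s→11,0→13,9→5,2→14 12:s→13,0→12,9→9,2→6 13:s→13,0→13,9→9,2→14 14:s→14,0→10,9→10,2→8 (ε-aug+det+¬).
'22': run [30, 17, 3] end={s19,s3,s32} rej; 2/2 single-dels accept.
's99': N↓-sim [30, 27, 14, 2] end={s3,s32} rej; 3/3 deletions ∈↓L.
's0902': |S_i|=[30, 27, 22, 11, 6, 2] end={s3,s32} — reject; 5/5 deletions ∈↓L.
'9ss209': run [30, 27, 25, 20, 14, 8, 2] end={s3,s32} rej; 6/6 del acc.
4 minimals (antichain).


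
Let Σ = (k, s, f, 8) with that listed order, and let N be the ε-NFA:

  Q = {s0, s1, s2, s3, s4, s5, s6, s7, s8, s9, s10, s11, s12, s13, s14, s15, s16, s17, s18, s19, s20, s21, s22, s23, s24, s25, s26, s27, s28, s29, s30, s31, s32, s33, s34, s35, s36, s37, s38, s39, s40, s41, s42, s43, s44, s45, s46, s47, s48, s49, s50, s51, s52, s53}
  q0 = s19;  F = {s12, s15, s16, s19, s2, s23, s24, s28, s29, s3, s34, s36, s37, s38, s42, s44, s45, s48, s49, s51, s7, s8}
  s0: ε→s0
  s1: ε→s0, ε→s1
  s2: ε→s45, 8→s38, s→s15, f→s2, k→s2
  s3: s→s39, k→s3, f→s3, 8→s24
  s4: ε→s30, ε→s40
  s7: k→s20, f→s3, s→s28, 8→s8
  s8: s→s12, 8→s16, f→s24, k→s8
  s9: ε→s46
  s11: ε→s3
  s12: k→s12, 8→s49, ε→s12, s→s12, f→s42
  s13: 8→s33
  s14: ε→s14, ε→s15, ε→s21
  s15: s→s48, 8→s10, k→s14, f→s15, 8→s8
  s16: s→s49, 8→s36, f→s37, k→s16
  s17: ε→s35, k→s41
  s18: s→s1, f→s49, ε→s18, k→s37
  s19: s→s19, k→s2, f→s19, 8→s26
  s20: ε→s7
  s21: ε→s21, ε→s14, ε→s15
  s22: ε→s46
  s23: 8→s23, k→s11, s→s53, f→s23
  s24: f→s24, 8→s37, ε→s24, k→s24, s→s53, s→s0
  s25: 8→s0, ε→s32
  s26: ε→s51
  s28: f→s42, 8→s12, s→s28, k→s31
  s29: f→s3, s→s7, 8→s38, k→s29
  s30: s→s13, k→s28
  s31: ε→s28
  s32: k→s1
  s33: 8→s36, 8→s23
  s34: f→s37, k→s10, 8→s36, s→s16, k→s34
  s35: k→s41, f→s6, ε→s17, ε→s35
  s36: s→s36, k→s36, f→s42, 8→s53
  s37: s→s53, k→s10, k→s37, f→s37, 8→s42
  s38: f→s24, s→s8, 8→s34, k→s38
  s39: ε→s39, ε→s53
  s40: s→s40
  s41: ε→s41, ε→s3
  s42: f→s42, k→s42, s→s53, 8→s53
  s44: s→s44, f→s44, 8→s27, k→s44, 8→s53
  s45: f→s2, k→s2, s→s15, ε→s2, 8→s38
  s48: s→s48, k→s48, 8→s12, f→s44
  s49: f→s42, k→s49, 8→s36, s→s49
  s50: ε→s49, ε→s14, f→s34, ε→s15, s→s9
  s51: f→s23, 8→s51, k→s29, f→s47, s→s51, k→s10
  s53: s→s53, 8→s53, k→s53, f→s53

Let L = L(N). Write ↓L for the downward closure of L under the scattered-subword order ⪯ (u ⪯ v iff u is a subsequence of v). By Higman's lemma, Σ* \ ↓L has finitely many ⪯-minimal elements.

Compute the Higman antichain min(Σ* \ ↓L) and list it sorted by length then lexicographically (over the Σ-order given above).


A = [8fs, kssf8, k8888].

|Q|=54, |F|=22, |δ|=148 (33 ε).
min D↑ (22 st, q0=0, F={13}): 0:k→1,s→0,f→0,8→2 1:k→1,s→3,f→1,8→4 2:k→5,s→2,f→6,8→2 3:k→3,s→7,f→3,8→8 4:k→4,s→8,f→9,8→10 5:k→5,s→11,f→12,8→4 6:k→12,s→13,f→6,8→6 7:k→7,s→7,f→14,8→15 8:k→8,s→15,f→9,8→16 9:k→9,s→13,f→9,8→17 10:k→10,s→16,f→17,8→18 11:k→11,s→19,f→12,8→8 12:k→12,s→13,f→12,8→9 13:k→13,s→13,f→13,8→13 14:k→14,s→14,f→14,8→13 15:k→15,s→15,f→20,8→21 16:k→16,s→21,f→17,8→18 17:k→17,s→13,f→17,8→20 18:k→18,s→18,f→20,8→13 19:k→19,s→19,f→20,8→15 20:k→20,s→13,f→20,8→13 21:k→21,s→21,f→20,8→18 (ε-aug+det+¬).
'8fs': run [34, 26, 11, 3] end={s0,s39,s53} ∉↓L; 3/3 del acc.
'kssf8': |S_i|=[34, 29, 23, 12, 4, 2] end={s27,s53} — reject; 5/5 deletions ∈↓L.
'k8888': N↓-sim [34, 29, 14, 8, 3, 1] end={s53} rej; 5/5 del acc.
3 obstructions.


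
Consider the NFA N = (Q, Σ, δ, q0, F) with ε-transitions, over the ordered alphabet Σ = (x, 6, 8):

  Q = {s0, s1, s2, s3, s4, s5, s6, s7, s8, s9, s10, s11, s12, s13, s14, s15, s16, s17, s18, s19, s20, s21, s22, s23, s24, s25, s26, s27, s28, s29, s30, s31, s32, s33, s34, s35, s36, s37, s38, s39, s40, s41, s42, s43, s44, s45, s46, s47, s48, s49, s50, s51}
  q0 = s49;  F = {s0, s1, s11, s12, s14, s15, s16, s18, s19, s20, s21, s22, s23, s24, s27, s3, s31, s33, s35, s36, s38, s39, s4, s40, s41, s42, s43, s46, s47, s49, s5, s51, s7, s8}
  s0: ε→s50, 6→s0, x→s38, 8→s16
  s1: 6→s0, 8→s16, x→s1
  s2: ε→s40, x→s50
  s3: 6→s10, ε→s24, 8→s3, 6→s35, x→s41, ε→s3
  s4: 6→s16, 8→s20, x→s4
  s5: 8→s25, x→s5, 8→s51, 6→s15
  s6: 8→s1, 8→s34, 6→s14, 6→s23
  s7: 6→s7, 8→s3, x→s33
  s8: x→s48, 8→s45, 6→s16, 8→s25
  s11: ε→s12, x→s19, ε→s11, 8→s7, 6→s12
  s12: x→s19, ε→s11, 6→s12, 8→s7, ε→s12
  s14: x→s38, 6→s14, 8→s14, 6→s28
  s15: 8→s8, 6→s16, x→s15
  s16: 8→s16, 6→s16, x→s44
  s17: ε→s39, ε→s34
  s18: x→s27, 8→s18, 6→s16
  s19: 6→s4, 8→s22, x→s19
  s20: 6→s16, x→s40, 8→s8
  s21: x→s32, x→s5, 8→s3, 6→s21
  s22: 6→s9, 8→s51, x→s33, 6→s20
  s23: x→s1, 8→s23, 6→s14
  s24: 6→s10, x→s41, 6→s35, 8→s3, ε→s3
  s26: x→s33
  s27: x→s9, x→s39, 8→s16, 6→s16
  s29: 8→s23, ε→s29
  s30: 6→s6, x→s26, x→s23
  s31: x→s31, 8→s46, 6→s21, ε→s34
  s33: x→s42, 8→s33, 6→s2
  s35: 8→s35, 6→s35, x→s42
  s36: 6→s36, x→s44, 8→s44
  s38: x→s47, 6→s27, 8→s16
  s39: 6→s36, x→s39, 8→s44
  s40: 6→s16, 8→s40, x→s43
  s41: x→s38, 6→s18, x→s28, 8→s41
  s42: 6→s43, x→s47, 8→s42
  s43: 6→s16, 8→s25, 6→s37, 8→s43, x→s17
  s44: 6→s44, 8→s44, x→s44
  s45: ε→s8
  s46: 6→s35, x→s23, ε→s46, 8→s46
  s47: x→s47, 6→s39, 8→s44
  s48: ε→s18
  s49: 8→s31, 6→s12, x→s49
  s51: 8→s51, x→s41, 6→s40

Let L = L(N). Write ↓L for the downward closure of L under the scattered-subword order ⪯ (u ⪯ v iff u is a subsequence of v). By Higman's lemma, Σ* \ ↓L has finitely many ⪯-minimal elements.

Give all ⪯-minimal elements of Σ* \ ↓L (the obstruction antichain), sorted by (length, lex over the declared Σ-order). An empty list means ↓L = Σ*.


|Q|=52, |F|=34, |δ|=142 (16 ε).
min D↑ (33 st, q0=0, F={23}): 0:x→0,6→1,8→2 1:x→3,6→1,8→4 2:x→2,6→5,8→6 3:x→3,6→7,8→8 4:x→9,6→4,8→10 5:x→11,6→5,8→10 6:x→12,6→13,8→6 7:x→7,6→14,8→15 8:x→9,6→15,8→16 9:x→17,6→18,8→9 10:x→19,6→13,8→10 11:x→11,6→20,8→16 12:x→21,6→22,8→12 13:x→17,6→13,8→13 14:x→23,6→14,8→14 15:x→18,6→14,8→24 16:x→19,6→18,8→16 17:x→25,6→26,8→17 18:x→26,6→14,8→18 19:x→27,6→28,8→19 20:x→20,6→14,8→24 21:x→21,6→29,8→14 22:x→27,6→22,8→22 23:x→23,6→23,8→23 24:x→28,6→14,8→24 25:x→25,6→30,8→23 26:x→30,6→14,8→26 27:x→25,6→31,8→14 28:x→31,6→14,8→28 29:x→27,6→29,8→14 30:x→30,6→32,8→23 31:x→30,6→14,8→14 32:x→23,6→32,8→23 [Hopcroft].
'6x66x': N↓-sim [47, 42, 32, 21, 4, 1] end={s44} — reject; 5/5 single-dels accept.
'68xxx8': N↓-sim [47, 42, 33, 22, 16, 7, 1] end={s44} — reject; 6/6 del acc.
'88xx8x': |S_i|=[47, 42, 34, 23, 14, 2, 1] end={s44} ∉↓L; 6/6 single-dels accept.
'886xx8': N↓-sim [47, 42, 34, 23, 15, 7, 1] end={s44} rej; 6/6 single-dels accept.
4 minimals (antichain).

min(Σ*\↓L) = [6x66x, 68xxx8, 88xx8x, 886xx8].


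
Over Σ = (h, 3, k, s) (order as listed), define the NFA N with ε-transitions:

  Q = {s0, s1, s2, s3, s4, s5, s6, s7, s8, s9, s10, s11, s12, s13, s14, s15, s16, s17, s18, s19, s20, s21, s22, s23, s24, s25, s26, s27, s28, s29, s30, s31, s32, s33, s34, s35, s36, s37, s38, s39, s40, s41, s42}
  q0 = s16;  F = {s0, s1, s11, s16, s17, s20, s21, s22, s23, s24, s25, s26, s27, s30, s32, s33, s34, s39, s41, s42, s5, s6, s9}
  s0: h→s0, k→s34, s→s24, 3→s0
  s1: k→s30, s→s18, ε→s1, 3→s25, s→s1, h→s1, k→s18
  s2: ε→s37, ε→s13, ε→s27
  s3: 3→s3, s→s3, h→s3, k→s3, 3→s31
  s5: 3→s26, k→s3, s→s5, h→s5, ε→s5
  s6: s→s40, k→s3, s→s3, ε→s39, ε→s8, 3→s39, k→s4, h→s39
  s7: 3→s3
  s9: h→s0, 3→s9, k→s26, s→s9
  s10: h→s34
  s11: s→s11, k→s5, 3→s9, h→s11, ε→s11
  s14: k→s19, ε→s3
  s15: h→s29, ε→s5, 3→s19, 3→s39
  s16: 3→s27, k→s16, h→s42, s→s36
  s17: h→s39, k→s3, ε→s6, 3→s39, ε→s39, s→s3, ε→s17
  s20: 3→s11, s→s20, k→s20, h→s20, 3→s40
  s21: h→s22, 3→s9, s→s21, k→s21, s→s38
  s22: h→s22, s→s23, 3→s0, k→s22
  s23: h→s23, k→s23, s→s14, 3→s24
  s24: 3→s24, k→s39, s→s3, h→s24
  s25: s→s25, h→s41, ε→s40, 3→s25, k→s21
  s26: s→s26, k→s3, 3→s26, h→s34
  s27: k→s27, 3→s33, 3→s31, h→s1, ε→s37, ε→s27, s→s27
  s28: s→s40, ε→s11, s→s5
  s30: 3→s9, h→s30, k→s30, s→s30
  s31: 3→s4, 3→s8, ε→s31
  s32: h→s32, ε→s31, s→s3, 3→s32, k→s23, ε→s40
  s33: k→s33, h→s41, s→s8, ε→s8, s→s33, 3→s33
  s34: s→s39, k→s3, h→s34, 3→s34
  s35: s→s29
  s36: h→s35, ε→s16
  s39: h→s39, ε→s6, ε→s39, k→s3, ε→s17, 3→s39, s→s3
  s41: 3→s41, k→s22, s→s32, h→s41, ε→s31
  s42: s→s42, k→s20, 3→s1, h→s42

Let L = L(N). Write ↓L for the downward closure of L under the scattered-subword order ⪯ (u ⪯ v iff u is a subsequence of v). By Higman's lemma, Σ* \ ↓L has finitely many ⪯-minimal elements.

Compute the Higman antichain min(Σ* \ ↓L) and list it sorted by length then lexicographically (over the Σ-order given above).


|Q|=43, |F|=23, |δ|=143 (26 ε).
min D↑ (22 st, q0=0, F={17}): 0:h→1,3→2,k→0,s→0 1:h→1,3→3,k→4,s→1 2:h→3,3→5,k→2,s→2 3:h→3,3→6,k→7,s→3 4:h→4,3→8,k→4,s→4 5:h→9,3→5,k→5,s→5 6:h→9,3→6,k→10,s→6 7:h→7,3→11,k→7,s→7 8:h→8,3→11,k→12,s→8 9:h→9,3→9,k→13,s→14 10:h→13,3→11,k→10,s→10 11:h→15,3→11,k→16,s→11 12:h→12,3→16,k→17,s→12 13:h→13,3→15,k→13,s→18 14:h→14,3→14,k→18,s→17 15:h→15,3→15,k→19,s→20 16:h→19,3→16,k→17,s→16 17:h→17,3→17,k→17,s→17 18:h→18,3→20,k→18,s→17 19:h→19,3→19,k→17,s→21 20:h→20,3→20,k→21,s→17 21:h→21,3→21,k→17,s→17 [Hopcroft].
'hk3kk': |S_i|=[36, 31, 24, 15, 11, 4] end={s3,s31,s4,s8} — reject; 5/5 single-dels accept.
'33hss': N↓-sim [36, 30, 23, 17, 13, 7] end={s14,s19,s3,s31,s4,s40,s8} ∉↓L; 5/5 del acc.
2 obstructions.

min(Σ*\↓L) = [hk3kk, 33hss].


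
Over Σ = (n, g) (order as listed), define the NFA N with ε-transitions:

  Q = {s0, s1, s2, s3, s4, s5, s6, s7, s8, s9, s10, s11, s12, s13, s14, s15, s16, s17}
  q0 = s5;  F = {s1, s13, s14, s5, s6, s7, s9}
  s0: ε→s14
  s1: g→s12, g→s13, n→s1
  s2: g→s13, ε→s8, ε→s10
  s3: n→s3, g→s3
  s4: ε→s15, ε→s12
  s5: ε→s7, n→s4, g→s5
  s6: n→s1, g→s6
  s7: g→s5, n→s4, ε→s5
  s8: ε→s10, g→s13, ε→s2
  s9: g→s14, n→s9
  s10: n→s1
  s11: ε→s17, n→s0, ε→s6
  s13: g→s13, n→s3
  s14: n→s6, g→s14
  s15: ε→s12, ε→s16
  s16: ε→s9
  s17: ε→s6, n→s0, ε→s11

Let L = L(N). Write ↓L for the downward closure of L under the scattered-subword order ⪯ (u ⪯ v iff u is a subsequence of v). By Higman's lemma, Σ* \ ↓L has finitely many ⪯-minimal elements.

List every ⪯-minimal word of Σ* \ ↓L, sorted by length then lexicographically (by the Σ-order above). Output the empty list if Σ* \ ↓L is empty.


|Q|=18, |F|=7, |δ|=38 (16 ε).
min D↑ (7 st, q0=0, F={6}): 0:n→1,g→0 1:n→1,g→2 2:n→3,g→2 3:n→4,g→3 4:n→4,g→5 5:n→6,g→5 6:n→6,g→6 (ε-aug+det+¬).
'ngnngn': N↓-sim [12, 10, 6, 5, 4, 3, 1] end={s3} ∉↓L; 6/6 single-dels accept.
1 obstructions.

min(Σ*\↓L) = [ngnngn].


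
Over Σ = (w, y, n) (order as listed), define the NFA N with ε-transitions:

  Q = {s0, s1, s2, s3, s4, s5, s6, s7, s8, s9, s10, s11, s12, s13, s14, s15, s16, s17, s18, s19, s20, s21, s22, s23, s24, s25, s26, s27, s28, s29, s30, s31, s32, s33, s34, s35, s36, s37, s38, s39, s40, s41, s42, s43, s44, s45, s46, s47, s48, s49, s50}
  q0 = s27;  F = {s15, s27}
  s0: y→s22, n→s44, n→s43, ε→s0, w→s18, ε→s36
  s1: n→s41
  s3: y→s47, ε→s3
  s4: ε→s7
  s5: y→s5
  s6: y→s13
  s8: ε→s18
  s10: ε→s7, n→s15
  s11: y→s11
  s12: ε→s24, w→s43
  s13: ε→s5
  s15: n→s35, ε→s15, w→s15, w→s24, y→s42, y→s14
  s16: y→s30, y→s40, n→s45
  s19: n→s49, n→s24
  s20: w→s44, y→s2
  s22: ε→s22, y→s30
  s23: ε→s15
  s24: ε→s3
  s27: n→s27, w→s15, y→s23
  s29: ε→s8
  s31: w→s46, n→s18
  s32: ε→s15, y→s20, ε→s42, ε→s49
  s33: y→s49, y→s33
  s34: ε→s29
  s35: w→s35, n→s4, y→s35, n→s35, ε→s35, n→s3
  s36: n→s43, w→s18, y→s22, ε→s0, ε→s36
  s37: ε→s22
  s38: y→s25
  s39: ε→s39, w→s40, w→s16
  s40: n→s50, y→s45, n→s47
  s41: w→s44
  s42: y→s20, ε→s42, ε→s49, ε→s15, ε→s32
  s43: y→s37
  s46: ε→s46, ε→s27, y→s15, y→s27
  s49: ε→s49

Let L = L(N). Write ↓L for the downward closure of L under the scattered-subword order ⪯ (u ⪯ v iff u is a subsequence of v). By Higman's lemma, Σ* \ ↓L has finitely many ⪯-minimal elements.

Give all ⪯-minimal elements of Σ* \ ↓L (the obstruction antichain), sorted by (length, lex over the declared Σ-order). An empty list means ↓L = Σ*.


A = [wn, yn].

|Q|=51, |F|=2, |δ|=80 (29 ε).
min D↑ (3 st, q0=0, F={2}): 0:w→1,y→1,n→0 1:w→1,y→1,n→2 2:w→2,y→2,n→2.
'wn': N↓-sim [16, 14, 5] end={s3,s35,s4,s47,s7} ∉↓L; 2/2 deletions ∈↓L.
'yn': run [16, 15, 5] end={s3,s35,s4,s47,s7} rej; 2/2 del acc.
2 obstructions.


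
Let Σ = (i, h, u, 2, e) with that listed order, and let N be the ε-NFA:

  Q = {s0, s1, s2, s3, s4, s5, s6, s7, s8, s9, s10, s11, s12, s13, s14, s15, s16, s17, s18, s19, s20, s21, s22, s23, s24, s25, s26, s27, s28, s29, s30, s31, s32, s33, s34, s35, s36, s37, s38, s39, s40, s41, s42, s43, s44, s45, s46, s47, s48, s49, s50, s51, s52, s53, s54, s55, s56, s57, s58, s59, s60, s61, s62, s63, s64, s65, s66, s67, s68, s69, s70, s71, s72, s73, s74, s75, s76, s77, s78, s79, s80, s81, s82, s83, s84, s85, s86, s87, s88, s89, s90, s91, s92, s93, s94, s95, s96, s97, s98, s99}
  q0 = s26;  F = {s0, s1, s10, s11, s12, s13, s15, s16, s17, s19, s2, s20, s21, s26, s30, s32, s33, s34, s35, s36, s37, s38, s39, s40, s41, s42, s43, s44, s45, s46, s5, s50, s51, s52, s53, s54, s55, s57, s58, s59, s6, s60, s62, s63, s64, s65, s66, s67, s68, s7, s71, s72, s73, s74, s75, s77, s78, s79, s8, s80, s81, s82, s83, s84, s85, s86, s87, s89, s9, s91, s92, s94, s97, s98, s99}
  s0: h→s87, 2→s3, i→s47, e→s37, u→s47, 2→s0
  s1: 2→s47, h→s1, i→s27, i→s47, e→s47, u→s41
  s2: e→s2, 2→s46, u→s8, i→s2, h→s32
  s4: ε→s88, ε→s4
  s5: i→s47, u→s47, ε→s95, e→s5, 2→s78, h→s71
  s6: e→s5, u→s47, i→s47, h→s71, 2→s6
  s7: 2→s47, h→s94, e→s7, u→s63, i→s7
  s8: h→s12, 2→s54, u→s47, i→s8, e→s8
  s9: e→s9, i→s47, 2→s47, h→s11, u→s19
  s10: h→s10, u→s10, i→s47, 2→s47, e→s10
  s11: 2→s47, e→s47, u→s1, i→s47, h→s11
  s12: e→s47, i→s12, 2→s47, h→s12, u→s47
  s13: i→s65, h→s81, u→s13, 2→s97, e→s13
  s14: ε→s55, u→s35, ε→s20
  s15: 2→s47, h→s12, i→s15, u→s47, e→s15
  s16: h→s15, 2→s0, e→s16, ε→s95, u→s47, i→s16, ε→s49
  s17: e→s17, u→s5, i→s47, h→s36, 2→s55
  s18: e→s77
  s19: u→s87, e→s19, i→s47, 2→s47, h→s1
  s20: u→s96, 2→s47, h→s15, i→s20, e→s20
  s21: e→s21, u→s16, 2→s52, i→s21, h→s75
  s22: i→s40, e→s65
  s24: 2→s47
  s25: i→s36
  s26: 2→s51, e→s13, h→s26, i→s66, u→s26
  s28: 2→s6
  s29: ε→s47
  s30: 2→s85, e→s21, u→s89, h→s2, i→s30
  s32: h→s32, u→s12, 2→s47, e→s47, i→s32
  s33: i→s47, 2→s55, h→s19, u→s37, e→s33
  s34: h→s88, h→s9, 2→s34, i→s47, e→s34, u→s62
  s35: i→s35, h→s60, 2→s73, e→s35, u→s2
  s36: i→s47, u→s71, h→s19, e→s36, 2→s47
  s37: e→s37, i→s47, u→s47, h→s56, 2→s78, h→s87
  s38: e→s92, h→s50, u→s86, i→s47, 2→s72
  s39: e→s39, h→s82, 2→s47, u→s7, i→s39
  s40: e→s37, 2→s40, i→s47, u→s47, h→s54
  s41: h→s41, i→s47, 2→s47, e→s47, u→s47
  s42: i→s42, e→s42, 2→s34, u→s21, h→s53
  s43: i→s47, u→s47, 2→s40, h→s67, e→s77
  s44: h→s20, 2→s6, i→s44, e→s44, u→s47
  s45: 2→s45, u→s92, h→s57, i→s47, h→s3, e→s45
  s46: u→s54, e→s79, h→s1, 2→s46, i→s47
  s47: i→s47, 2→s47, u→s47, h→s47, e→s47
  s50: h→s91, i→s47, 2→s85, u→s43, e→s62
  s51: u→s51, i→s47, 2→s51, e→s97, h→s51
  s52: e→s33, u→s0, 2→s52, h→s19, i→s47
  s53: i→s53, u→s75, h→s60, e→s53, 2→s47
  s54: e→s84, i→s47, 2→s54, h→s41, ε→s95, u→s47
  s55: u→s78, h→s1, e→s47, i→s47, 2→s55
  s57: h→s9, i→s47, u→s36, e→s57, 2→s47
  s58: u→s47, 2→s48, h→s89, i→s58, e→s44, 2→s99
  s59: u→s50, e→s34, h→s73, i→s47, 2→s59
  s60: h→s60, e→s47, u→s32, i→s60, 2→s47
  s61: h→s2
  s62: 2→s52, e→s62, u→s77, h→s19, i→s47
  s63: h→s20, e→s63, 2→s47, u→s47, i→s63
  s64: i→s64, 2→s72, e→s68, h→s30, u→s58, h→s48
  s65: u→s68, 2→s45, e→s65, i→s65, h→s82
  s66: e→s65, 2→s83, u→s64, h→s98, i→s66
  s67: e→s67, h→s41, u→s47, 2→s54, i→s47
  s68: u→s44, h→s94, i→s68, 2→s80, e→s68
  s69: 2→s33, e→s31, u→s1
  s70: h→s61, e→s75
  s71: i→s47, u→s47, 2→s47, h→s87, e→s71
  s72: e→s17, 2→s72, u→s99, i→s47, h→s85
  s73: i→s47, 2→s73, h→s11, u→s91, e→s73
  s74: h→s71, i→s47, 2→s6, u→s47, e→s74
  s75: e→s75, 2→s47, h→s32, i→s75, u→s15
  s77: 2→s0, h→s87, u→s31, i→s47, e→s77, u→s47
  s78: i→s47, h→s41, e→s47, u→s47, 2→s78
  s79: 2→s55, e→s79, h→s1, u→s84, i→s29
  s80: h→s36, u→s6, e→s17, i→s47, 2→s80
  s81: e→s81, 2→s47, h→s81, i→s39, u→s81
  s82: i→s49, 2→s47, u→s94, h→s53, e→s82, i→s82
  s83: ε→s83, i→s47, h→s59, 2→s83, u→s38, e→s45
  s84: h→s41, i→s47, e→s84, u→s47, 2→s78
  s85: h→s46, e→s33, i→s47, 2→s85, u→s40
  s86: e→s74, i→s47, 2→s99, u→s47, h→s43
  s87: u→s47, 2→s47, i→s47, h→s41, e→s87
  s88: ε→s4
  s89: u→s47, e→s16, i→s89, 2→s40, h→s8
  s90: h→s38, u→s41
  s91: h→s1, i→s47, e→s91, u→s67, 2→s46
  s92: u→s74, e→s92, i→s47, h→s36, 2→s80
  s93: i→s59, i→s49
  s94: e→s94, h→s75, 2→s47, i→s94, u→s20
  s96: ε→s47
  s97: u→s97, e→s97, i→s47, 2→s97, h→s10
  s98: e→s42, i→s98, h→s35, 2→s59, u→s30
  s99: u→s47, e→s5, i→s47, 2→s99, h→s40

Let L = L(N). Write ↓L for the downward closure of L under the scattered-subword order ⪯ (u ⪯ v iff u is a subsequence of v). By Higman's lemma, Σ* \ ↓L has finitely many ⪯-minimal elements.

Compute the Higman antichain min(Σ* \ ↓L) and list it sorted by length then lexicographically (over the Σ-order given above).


Antichain: [2i, eh2, iuuu, ihhh2, ihhhe, iu2e2e].

|Q|=100, |F|=75, |δ|=418 (12 ε).
min D↑ (76 st, q0=0, F={8}): 0:i→1,h→0,u→0,2→2,e→3 1:i→1,h→4,u→5,2→6,e→7 2:i→8,h→2,u→2,2→2,e→9 3:i→7,h→10,u→3,2→9,e→3 4:i→4,h→11,u→12,2→13,e→14 5:i→5,h→12,u→15,2→16,e→17 6:i→8,h→13,u→18,2→6,e→19 7:i→7,h→20,u→17,2→19,e→7 8:i→8,h→8,u→8,2→8,e→8 9:i→8,h→21,u→9,2→9,e→9 10:i→22,h→10,u→10,2→8,e→10 11:i→11,h→23,u→24,2→25,e→11 12:i→12,h→24,u→26,2→27,e→28 13:i→8,h→25,u→29,2→13,e→30 14:i→14,h→31,u→28,2→30,e→14 15:i→15,h→26,u→8,2→32,e→33 16:i→8,h→27,u→32,2→16,e→34 17:i→17,h→35,u→33,2→36,e→17 18:i→8,h→29,u→37,2→16,e→38 19:i→8,h→39,u→38,2→19,e→19 20:i→20,h→31,u→35,2→8,e→20 21:i→8,h→21,u→21,2→8,e→21 22:i→22,h→20,u→40,2→8,e→22 23:i→23,h→23,u→41,2→8,e→8 24:i→24,h→41,u→42,2→43,e→24 25:i→8,h→44,u→45,2→25,e→25 26:i→26,h→42,u→8,2→46,e→47 27:i→8,h→43,u→46,2→27,e→48 28:i→28,h→49,u→47,2→50,e→28 29:i→8,h→45,u→51,2→27,e→52 30:i→8,h→53,u→52,2→30,e→30 31:i→31,h→23,u→49,2→8,e→31 32:i→8,h→46,u→8,2→32,e→54 33:i→33,h→55,u→8,2→56,e→33 34:i→8,h→57,u→54,2→58,e→34 35:i→35,h→49,u→55,2→8,e→35 36:i→8,h→57,u→56,2→36,e→34 37:i→8,h→51,u→8,2→32,e→59 38:i→8,h→57,u→59,2→36,e→38 39:i→8,h→53,u→57,2→8,e→39 40:i→40,h→35,u→60,2→8,e→40 41:i→41,h→41,u→61,2→8,e→8 42:i→42,h→61,u→8,2→62,e→42 43:i→8,h→63,u→62,2→43,e→64 44:i→8,h→44,u→63,2→8,e→8 45:i→8,h→63,u→65,2→43,e→45 46:i→8,h→62,u→8,2→46,e→66 47:i→47,h→67,u→8,2→68,e→47 48:i→8,h→69,u→66,2→58,e→48 49:i→49,h→41,u→67,2→8,e→49 50:i→8,h→69,u→68,2→50,e→48 51:i→8,h→65,u→8,2→46,e→70 52:i→8,h→69,u→70,2→50,e→52 53:i→8,h→44,u→69,2→8,e→53 54:i→8,h→71,u→8,2→72,e→54 55:i→55,h→67,u→8,2→8,e→55 56:i→8,h→71,u→8,2→56,e→54 57:i→8,h→69,u→71,2→8,e→57 58:i→8,h→63,u→72,2→58,e→8 59:i→8,h→71,u→8,2→56,e→59 60:i→60,h→55,u→8,2→8,e→60 61:i→61,h→61,u→8,2→8,e→8 62:i→8,h→73,u→8,2→62,e→74 63:i→8,h→63,u→73,2→8,e→8 64:i→8,h→63,u→74,2→58,e→64 65:i→8,h→73,u→8,2→62,e→65 66:i→8,h→75,u→8,2→72,e→66 67:i→67,h→61,u→8,2→8,e→67 68:i→8,h→75,u→8,2→68,e→66 69:i→8,h→63,u→75,2→8,e→69 70:i→8,h→75,u→8,2→68,e→70 71:i→8,h→75,u→8,2→8,e→71 72:i→8,h→73,u→8,2→72,e→8 73:i→8,h→73,u→8,2→8,e→8 74:i→8,h→73,u→8,2→72,e→74 75:i→8,h→73,u→8,2→8,e→75 (ε-aug+det+¬).
'2i': run [87, 55, 3] end={s27,s29,s47} ∉↓L; 2/2 single-dels accept.
'eh2': run [87, 68, 31, 1] end={s47} ∉↓L; 3/3 deletions ∈↓L.
'iuuu': |S_i|=[87, 81, 62, 34, 3] end={s31,s47,s96} ∉↓L; 4/4 del acc.
'ihhh2': N↓-sim [87, 81, 60, 31, 8, 1] end={s47} rej; 5/5 single-dels accept.
'ihhhe': N↓-sim [87, 81, 60, 31, 8, 1] end={s47} — reject; 5/5 deletions ∈↓L.
'iu2e2e': run [87, 81, 62, 31, 19, 6, 1] end={s47} — reject; 6/6 deletions ∈↓L.
6 obstructions.


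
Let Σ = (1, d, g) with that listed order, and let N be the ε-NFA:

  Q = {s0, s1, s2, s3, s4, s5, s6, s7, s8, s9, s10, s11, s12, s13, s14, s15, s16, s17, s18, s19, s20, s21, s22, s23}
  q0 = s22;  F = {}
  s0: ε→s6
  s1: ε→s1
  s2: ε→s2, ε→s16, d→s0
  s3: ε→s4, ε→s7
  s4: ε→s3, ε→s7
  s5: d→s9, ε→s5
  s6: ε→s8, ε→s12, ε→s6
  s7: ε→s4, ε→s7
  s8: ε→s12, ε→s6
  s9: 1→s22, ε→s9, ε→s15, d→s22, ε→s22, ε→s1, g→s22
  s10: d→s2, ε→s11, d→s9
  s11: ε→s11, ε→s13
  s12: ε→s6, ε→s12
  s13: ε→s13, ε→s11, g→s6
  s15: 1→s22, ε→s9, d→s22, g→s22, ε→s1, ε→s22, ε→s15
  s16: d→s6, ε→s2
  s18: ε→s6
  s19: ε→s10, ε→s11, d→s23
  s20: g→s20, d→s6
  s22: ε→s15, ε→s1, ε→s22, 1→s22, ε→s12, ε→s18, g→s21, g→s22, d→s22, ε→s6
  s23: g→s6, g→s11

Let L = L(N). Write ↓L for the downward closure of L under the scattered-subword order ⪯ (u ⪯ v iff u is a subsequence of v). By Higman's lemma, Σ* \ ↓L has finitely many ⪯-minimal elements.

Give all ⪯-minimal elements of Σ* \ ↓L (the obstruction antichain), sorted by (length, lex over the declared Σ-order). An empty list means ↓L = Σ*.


min(Σ*\↓L) = [ε].

|Q|=24, |F|=0, |δ|=62 (41 ε).
min D↑ (1 st, q0=0, F={0}): 0:1→0,d→0,g→0 (ε-aug+det+¬).
ε ∈ L(D↑) ⇒ ↓L = ∅.


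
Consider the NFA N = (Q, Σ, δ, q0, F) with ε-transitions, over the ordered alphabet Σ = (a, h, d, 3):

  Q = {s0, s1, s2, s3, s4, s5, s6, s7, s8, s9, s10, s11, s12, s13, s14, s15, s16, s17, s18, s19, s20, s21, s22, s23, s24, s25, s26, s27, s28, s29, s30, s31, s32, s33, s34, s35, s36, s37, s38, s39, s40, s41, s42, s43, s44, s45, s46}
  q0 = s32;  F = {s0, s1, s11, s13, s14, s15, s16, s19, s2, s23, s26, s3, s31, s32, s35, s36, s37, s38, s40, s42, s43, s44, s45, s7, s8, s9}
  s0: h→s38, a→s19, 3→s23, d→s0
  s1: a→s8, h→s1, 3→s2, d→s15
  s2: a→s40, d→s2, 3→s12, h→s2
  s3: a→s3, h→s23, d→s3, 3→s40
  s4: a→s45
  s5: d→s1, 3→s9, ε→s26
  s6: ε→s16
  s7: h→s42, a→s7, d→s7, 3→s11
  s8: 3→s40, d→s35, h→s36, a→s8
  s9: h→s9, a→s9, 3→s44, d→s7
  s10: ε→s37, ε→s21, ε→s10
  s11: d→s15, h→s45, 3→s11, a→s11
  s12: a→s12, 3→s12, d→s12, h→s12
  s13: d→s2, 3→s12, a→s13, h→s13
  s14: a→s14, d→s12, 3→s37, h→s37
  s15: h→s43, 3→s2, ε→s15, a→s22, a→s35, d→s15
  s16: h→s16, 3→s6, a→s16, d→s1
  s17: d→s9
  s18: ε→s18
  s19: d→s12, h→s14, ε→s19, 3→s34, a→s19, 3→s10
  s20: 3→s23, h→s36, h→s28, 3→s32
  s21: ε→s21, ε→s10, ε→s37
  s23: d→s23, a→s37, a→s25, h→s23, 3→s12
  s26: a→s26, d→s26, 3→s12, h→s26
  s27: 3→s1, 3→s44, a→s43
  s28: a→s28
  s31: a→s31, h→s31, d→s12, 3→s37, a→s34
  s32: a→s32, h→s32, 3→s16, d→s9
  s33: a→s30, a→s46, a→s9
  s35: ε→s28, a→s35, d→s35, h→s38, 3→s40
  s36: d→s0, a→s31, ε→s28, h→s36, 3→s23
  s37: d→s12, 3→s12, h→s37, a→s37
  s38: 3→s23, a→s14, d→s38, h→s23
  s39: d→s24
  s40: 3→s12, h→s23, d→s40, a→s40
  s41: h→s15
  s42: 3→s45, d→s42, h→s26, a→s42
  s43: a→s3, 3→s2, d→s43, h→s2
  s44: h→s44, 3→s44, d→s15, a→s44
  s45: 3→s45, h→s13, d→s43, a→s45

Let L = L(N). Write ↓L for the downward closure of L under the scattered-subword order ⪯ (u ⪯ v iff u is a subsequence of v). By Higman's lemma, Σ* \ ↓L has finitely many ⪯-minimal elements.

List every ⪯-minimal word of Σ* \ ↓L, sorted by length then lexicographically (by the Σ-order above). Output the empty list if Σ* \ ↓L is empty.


|Q|=47, |F|=26, |δ|=142 (13 ε).
min D↑ (27 st, q0=0, F={17}): 0:a→0,h→0,d→1,3→2 1:a→1,h→1,d→3,3→4 2:a→2,h→2,d→5,3→2 3:a→3,h→6,d→3,3→7 4:a→4,h→4,d→8,3→4 5:a→9,h→5,d→8,3→10 6:a→6,h→11,d→6,3→12 7:a→7,h→12,d→8,3→7 8:a→13,h→14,d→8,3→10 9:a→9,h→15,d→13,3→16 10:a→16,h→10,d→10,3→17 11:a→11,h→11,d→11,3→17 12:a→12,h→18,d→14,3→12 13:a→13,h→19,d→13,3→16 14:a→20,h→10,d→14,3→10 15:a→21,h→15,d→22,3→23 16:a→16,h→23,d→16,3→17 17:a→17,h→17,d→17,3→17 18:a→18,h→18,d→10,3→17 19:a→24,h→23,d→19,3→23 20:a→20,h→23,d→20,3→16 21:a→21,h→21,d→17,3→25 22:a→26,h→19,d→22,3→23 23:a→25,h→23,d→23,3→17 24:a→24,h→25,d→17,3→25 25:a→25,h→25,d→17,3→17 26:a→26,h→24,d→17,3→25.
'3d33': |S_i|=[34, 29, 23, 9, 1] end={s12} — reject; 4/4 deletions ∈↓L.
'ddhh3': N↓-sim [34, 31, 25, 14, 8, 1] end={s12} ∉↓L; 5/5 single-dels accept.
'3dahad': run [34, 29, 23, 19, 14, 10, 1] end={s12} ∉↓L; 6/6 deletions ∈↓L.
3 obstructions.

min(Σ*\↓L) = [3d33, ddhh3, 3dahad].
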